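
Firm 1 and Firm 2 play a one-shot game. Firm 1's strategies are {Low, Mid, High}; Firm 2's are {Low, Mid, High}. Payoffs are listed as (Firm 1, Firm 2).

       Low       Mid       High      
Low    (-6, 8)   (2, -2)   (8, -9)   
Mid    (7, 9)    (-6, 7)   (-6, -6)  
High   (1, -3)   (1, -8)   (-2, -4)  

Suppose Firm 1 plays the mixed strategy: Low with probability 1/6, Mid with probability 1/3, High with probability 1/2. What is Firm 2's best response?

Low

Compute Firm 2's expected payoff from each pure strategy against the given mix.
Low: (1/6)·8 + (1/3)·9 + (1/2)·(-3) = 17/6
Mid: (1/6)·(-2) + (1/3)·7 + (1/2)·(-8) = -2
High: (1/6)·(-9) + (1/3)·(-6) + (1/2)·(-4) = -11/2
Highest expected payoff is 17/6, from Low.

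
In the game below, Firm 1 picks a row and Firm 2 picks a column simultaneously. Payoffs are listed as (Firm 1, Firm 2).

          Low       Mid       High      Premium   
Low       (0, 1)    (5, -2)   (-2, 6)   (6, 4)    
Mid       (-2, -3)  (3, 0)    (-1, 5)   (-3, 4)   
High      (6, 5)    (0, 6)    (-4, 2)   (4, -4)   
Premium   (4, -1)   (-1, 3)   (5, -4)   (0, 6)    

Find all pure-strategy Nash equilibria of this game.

There is no pure-strategy Nash equilibrium

Check mutual best responses: a cell is a NE iff neither player can gain by unilaterally deviating.
Firm 1's best responses — vs Low: High (payoff 6); vs Mid: Low (payoff 5); vs High: Premium (payoff 5); vs Premium: Low (payoff 6).
Firm 2's best responses — vs Low: High (payoff 6); vs Mid: High (payoff 5); vs High: Mid (payoff 6); vs Premium: Premium (payoff 6).
No cell has both players best-responding. For instance, Firm 1's best reply to Premium is Low, but against Low Firm 2 prefers High over Premium.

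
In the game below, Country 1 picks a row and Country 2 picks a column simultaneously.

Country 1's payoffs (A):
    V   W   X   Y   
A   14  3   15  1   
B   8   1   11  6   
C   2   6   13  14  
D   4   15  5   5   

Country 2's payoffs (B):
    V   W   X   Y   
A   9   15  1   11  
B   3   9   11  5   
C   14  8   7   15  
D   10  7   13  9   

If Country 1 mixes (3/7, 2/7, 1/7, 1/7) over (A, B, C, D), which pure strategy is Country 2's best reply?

W

Country 2's best reply maximizes expected payoff against the mix.
V: (3/7)·9 + (2/7)·3 + (1/7)·14 + (1/7)·10 = 57/7
W: (3/7)·15 + (2/7)·9 + (1/7)·8 + (1/7)·7 = 78/7
X: (3/7)·1 + (2/7)·11 + (1/7)·7 + (1/7)·13 = 45/7
Y: (3/7)·11 + (2/7)·5 + (1/7)·15 + (1/7)·9 = 67/7
Highest expected payoff is 78/7, from W.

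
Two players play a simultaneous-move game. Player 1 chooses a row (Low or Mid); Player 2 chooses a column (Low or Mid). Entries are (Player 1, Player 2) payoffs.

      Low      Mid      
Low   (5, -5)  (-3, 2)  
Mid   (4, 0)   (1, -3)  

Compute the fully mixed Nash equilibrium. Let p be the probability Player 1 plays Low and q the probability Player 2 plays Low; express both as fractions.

p = 3/10, q = 4/5

Each player's mixing probability is pinned down by making the *other* player indifferent.
Player 2 indifferent between Low and Mid: p·(-5) + (1−p)·0 = p·2 + (1−p)·(-3) ⟹ 0 + (-5)p = (-3) + 5p ⟹ p = 3/10.
Player 1 indifferent between Low and Mid: q·5 + (1−q)·(-3) = q·4 + (1−q)·1 ⟹ (-3) + 8q = 1 + 3q ⟹ q = 4/5.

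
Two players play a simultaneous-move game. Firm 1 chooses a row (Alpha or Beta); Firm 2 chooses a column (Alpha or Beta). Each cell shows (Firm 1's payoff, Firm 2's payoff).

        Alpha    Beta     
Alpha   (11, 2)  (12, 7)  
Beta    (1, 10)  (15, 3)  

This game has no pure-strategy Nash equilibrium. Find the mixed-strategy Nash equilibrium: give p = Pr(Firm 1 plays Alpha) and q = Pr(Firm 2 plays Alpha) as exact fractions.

In a mixed NE each player is indifferent between their pure strategies, so the opponent's mix sets the indifference.
Firm 2 indifferent between Alpha and Beta: p·2 + (1−p)·10 = p·7 + (1−p)·3 ⟹ 10 + (-8)p = 3 + 4p ⟹ p = 7/12.
Firm 1 indifferent between Alpha and Beta: q·11 + (1−q)·12 = q·1 + (1−q)·15 ⟹ 12 + (-1)q = 15 + (-14)q ⟹ q = 3/13.

p = 7/12, q = 3/13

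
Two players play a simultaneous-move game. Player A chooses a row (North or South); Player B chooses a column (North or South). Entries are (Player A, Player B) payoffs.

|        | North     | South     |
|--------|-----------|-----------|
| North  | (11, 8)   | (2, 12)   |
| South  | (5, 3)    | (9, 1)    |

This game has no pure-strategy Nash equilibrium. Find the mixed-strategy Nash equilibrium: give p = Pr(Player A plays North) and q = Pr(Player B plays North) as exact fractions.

In a mixed NE each player is indifferent between their pure strategies, so the opponent's mix sets the indifference.
Player B indifferent between North and South: p·8 + (1−p)·3 = p·12 + (1−p)·1 ⟹ 3 + 5p = 1 + 11p ⟹ p = 1/3.
Player A indifferent between North and South: q·11 + (1−q)·2 = q·5 + (1−q)·9 ⟹ 2 + 9q = 9 + (-4)q ⟹ q = 7/13.

p = 1/3, q = 7/13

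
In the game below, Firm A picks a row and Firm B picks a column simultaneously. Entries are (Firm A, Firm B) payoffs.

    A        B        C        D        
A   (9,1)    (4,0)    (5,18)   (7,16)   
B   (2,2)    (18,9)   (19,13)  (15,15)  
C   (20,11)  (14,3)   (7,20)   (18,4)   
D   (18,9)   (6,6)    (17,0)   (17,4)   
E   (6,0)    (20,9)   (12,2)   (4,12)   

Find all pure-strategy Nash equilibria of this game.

A profile is a Nash equilibrium when each player is best-responding to the other.
Firm A's best responses — vs A: C (payoff 20); vs B: E (payoff 20); vs C: B (payoff 19); vs D: C (payoff 18).
Firm B's best responses — vs A: C (payoff 18); vs B: D (payoff 15); vs C: C (payoff 20); vs D: A (payoff 9); vs E: D (payoff 12).
No cell has both players best-responding. For instance, Firm A's best reply to C is B, but against B Firm B prefers D over C.

There is no pure-strategy Nash equilibrium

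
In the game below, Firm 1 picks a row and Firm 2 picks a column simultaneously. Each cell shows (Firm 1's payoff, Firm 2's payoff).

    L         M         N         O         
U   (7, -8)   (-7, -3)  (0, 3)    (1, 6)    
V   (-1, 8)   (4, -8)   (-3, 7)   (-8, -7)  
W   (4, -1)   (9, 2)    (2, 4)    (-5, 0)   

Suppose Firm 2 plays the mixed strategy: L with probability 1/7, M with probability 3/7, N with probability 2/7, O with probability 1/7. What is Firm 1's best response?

Firm 1's best reply maximizes expected payoff against the mix.
U: (1/7)·7 + (3/7)·(-7) + (2/7)·0 + (1/7)·1 = -13/7
V: (1/7)·(-1) + (3/7)·4 + (2/7)·(-3) + (1/7)·(-8) = -3/7
W: (1/7)·4 + (3/7)·9 + (2/7)·2 + (1/7)·(-5) = 30/7
Highest expected payoff is 30/7, from W.

W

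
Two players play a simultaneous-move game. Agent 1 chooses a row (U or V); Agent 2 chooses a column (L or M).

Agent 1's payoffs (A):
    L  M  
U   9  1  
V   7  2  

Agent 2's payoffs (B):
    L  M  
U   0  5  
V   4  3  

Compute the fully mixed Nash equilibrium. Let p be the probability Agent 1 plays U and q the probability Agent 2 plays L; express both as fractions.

Each player's mixing probability is pinned down by making the *other* player indifferent.
Agent 2 indifferent between L and M: p·0 + (1−p)·4 = p·5 + (1−p)·3 ⟹ 4 + (-4)p = 3 + 2p ⟹ p = 1/6.
Agent 1 indifferent between U and V: q·9 + (1−q)·1 = q·7 + (1−q)·2 ⟹ 1 + 8q = 2 + 5q ⟹ q = 1/3.

p = 1/6, q = 1/3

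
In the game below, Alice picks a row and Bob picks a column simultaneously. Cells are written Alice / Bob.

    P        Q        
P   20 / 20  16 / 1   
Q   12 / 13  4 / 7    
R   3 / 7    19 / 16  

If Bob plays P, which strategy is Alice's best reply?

With Bob fixed at P, Alice's payoffs are: P → 20, Q → 12, R → 3.
The maximum is 20, achieved by P.

P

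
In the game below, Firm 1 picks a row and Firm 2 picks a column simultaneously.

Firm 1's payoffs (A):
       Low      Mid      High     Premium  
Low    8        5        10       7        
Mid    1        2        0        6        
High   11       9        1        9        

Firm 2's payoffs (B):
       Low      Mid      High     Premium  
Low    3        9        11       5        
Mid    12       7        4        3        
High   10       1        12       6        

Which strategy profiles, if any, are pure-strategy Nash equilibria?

(Low, High)

Check mutual best responses: a cell is a NE iff neither player can gain by unilaterally deviating.
Firm 1's best responses — vs Low: High (payoff 11); vs Mid: High (payoff 9); vs High: Low (payoff 10); vs Premium: High (payoff 9).
Firm 2's best responses — vs Low: High (payoff 11); vs Mid: Low (payoff 12); vs High: High (payoff 12).
The only mutual best response is (Low, High); neither player gains by switching there.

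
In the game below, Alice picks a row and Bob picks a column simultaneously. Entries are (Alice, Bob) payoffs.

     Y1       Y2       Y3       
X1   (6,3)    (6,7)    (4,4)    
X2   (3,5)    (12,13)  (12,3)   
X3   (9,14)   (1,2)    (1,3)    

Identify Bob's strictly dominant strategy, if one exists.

None

A strategy is strictly dominant if it gives Bob a strictly higher payoff than every other strategy, against every choice by the opponent.
Y1 is not dominant: against X1, Y2 gives 7 > 3.
Y2 is not dominant: against X3, Y1 gives 14 > 2.
Y3 is not dominant: against X1, Y2 gives 7 > 4.
No single strategy is best against every opponent action.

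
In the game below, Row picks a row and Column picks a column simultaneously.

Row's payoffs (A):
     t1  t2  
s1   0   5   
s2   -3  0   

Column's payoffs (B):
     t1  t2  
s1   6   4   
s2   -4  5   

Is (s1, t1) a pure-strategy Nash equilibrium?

Yes

Holding Column at t1: Row gets 0 from s1, versus -3 from s2. No profitable deviation for Row.
Holding Row at s1: Column gets 6 from t1, versus 4 from t2. No profitable deviation for Column either.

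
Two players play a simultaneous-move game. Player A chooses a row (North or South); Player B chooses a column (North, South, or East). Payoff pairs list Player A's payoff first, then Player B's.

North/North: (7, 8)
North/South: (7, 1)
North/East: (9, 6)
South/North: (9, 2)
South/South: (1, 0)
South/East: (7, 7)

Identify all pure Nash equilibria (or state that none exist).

There is no pure-strategy Nash equilibrium

Find each player's best response to every opponent strategy; NE are the intersections.
Player A's best responses — vs North: South (payoff 9); vs South: North (payoff 7); vs East: North (payoff 9).
Player B's best responses — vs North: North (payoff 8); vs South: East (payoff 7).
No cell has both players best-responding. For instance, Player A's best reply to South is North, but against North Player B prefers North over South.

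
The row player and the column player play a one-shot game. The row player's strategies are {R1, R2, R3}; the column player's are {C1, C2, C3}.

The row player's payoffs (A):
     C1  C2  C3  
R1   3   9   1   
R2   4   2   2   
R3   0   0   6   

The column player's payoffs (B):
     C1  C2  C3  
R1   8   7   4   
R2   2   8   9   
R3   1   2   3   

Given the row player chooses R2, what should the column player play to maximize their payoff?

With the row player fixed at R2, the column player's payoffs are: C1 → 2, C2 → 8, C3 → 9.
The maximum is 9, achieved by C3.

C3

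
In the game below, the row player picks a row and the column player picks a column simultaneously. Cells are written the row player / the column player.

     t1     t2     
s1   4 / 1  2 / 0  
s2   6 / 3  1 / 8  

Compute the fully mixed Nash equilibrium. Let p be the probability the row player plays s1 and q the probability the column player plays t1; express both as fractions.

Each player's mixing probability is pinned down by making the *other* player indifferent.
The column player indifferent between t1 and t2: p·1 + (1−p)·3 = p·0 + (1−p)·8 ⟹ 3 + (-2)p = 8 + (-8)p ⟹ p = 5/6.
The row player indifferent between s1 and s2: q·4 + (1−q)·2 = q·6 + (1−q)·1 ⟹ 2 + 2q = 1 + 5q ⟹ q = 1/3.

p = 5/6, q = 1/3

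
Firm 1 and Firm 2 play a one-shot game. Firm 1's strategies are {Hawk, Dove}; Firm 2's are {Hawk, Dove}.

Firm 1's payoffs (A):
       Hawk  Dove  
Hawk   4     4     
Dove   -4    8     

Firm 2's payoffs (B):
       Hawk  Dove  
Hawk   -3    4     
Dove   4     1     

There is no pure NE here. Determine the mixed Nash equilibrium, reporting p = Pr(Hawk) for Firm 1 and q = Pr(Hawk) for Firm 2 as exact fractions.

Each player's mixing probability is pinned down by making the *other* player indifferent.
Firm 2 indifferent between Hawk and Dove: p·(-3) + (1−p)·4 = p·4 + (1−p)·1 ⟹ 4 + (-7)p = 1 + 3p ⟹ p = 3/10.
Firm 1 indifferent between Hawk and Dove: q·4 + (1−q)·4 = q·(-4) + (1−q)·8 ⟹ 4 + 0q = 8 + (-12)q ⟹ q = 1/3.

p = 3/10, q = 1/3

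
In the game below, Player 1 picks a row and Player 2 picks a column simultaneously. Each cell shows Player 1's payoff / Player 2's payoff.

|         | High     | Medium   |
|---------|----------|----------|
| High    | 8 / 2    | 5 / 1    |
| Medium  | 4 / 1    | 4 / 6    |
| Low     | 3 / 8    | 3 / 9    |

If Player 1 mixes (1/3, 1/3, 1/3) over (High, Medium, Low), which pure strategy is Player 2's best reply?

Medium

Player 2's best reply maximizes expected payoff against the mix.
High: (1/3)·2 + (1/3)·1 + (1/3)·8 = 11/3
Medium: (1/3)·1 + (1/3)·6 + (1/3)·9 = 16/3
Highest expected payoff is 16/3, from Medium.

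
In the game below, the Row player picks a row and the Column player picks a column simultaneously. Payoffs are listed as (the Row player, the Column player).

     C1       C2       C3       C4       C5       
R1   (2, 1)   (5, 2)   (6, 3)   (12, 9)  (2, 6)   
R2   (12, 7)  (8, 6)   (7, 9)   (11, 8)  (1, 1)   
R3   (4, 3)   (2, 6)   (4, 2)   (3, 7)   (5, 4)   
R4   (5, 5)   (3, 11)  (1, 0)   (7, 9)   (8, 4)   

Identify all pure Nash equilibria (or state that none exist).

(R1, C4) and (R2, C3)

Check mutual best responses: a cell is a NE iff neither player can gain by unilaterally deviating.
The Row player's best responses — vs C1: R2 (payoff 12); vs C2: R2 (payoff 8); vs C3: R2 (payoff 7); vs C4: R1 (payoff 12); vs C5: R4 (payoff 8).
The Column player's best responses — vs R1: C4 (payoff 9); vs R2: C3 (payoff 9); vs R3: C4 (payoff 7); vs R4: C2 (payoff 11).
Mutual best responses occur at (R1, C4) and (R2, C3); at each, neither player gains by switching.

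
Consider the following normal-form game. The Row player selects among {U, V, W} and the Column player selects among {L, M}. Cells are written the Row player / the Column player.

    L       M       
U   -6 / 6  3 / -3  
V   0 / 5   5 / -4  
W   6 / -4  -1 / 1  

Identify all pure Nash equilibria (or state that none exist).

No pure-strategy Nash equilibrium

Find each player's best response to every opponent strategy; NE are the intersections.
The Row player's best responses — vs L: W (payoff 6); vs M: V (payoff 5).
The Column player's best responses — vs U: L (payoff 6); vs V: L (payoff 5); vs W: M (payoff 1).
No cell has both players best-responding. For instance, the Row player's best reply to M is V, but against V the Column player prefers L over M.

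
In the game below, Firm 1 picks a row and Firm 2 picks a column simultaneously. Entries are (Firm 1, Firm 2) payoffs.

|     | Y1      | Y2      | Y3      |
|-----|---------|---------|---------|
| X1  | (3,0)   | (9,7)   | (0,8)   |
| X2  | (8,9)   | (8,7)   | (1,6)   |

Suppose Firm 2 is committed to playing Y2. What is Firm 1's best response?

With Firm 2 fixed at Y2, Firm 1's payoffs are: X1 → 9, X2 → 8.
The maximum is 9, achieved by X1.

X1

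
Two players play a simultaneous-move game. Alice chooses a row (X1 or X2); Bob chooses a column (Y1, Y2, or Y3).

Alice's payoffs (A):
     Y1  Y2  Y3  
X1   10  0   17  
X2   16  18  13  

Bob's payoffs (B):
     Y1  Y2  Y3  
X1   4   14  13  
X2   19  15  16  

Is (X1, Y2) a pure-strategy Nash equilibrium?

Holding Bob at Y2: Alice gets 0 from X1 but could get 18 by switching to X2. Alice has a profitable deviation.

No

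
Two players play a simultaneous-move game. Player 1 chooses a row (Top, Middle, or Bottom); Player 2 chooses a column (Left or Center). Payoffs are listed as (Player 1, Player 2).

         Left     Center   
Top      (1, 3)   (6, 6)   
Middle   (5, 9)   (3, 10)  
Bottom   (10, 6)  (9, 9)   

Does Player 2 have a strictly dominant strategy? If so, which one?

Check whether one of Player 2's strategies beats all alternatives regardless of what the opponent does.
Center strictly dominates: vs Top: 6 > 3; vs Middle: 10 > 9; vs Bottom: 9 > 6.

Center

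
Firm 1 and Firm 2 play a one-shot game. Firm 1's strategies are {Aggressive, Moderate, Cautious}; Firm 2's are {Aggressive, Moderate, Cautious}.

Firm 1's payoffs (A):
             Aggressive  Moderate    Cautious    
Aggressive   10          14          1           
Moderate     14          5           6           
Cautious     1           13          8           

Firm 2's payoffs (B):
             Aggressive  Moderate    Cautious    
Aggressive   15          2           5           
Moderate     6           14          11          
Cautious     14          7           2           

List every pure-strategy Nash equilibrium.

A profile is a Nash equilibrium when each player is best-responding to the other.
Firm 1's best responses — vs Aggressive: Moderate (payoff 14); vs Moderate: Aggressive (payoff 14); vs Cautious: Cautious (payoff 8).
Firm 2's best responses — vs Aggressive: Aggressive (payoff 15); vs Moderate: Moderate (payoff 14); vs Cautious: Aggressive (payoff 14).
No cell has both players best-responding. For instance, Firm 1's best reply to Cautious is Cautious, but against Cautious Firm 2 prefers Aggressive over Cautious.

No pure-strategy Nash equilibrium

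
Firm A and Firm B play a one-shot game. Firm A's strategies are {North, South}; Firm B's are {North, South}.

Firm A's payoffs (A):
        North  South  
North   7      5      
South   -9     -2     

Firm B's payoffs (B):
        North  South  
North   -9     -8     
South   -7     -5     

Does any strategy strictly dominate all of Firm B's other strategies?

South

Check whether one of Firm B's strategies beats all alternatives regardless of what the opponent does.
South strictly dominates: vs North: -8 > -9; vs South: -5 > -7.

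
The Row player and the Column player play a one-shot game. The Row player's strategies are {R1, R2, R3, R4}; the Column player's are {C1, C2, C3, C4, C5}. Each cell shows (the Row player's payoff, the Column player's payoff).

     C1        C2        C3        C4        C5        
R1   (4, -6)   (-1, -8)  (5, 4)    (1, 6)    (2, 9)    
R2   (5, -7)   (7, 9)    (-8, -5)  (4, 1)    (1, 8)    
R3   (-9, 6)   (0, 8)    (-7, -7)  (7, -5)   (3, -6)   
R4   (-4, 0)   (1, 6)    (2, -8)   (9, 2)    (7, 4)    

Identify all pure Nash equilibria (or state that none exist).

Find each player's best response to every opponent strategy; NE are the intersections.
The Row player's best responses — vs C1: R2 (payoff 5); vs C2: R2 (payoff 7); vs C3: R1 (payoff 5); vs C4: R4 (payoff 9); vs C5: R4 (payoff 7).
The Column player's best responses — vs R1: C5 (payoff 9); vs R2: C2 (payoff 9); vs R3: C2 (payoff 8); vs R4: C2 (payoff 6).
The only mutual best response is (R2, C2); neither player gains by switching there.

(R2, C2)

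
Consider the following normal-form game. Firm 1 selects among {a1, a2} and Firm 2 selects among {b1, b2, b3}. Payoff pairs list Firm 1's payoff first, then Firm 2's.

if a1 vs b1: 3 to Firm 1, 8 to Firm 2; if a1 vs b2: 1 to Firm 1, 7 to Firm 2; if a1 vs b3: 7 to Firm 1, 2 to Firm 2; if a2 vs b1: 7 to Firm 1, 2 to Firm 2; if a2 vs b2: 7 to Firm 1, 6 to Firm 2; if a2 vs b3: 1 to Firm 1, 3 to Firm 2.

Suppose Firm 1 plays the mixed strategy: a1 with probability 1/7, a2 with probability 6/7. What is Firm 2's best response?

b2

Compute Firm 2's expected payoff from each pure strategy against the given mix.
b1: (1/7)·8 + (6/7)·2 = 20/7
b2: (1/7)·7 + (6/7)·6 = 43/7
b3: (1/7)·2 + (6/7)·3 = 20/7
Highest expected payoff is 43/7, from b2.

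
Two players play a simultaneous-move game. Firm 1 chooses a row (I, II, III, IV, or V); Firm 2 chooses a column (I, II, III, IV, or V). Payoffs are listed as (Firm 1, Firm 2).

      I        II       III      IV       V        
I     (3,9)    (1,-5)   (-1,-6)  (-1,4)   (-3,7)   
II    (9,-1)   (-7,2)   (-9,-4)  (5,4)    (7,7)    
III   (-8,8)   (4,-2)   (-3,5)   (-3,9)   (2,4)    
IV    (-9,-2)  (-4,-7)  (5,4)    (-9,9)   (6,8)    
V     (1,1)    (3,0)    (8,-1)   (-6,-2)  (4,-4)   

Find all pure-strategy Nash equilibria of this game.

Find each player's best response to every opponent strategy; NE are the intersections.
Firm 1's best responses — vs I: II (payoff 9); vs II: III (payoff 4); vs III: V (payoff 8); vs IV: II (payoff 5); vs V: II (payoff 7).
Firm 2's best responses — vs I: I (payoff 9); vs II: V (payoff 7); vs III: IV (payoff 9); vs IV: IV (payoff 9); vs V: I (payoff 1).
The only mutual best response is (II, V); neither player gains by switching there.

(II, V)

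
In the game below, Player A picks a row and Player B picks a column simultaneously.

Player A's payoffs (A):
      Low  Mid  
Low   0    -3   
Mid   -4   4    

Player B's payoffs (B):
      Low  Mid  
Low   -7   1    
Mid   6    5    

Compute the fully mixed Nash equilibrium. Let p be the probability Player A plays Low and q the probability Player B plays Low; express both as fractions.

In a mixed NE each player is indifferent between their pure strategies, so the opponent's mix sets the indifference.
Player B indifferent between Low and Mid: p·(-7) + (1−p)·6 = p·1 + (1−p)·5 ⟹ 6 + (-13)p = 5 + (-4)p ⟹ p = 1/9.
Player A indifferent between Low and Mid: q·0 + (1−q)·(-3) = q·(-4) + (1−q)·4 ⟹ (-3) + 3q = 4 + (-8)q ⟹ q = 7/11.

p = 1/9, q = 7/11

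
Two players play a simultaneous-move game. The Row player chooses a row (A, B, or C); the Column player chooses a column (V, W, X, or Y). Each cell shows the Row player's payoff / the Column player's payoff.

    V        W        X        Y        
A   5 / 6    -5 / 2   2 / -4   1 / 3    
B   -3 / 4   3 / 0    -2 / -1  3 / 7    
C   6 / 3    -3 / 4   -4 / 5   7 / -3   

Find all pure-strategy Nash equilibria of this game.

No pure-strategy Nash equilibrium

Find each player's best response to every opponent strategy; NE are the intersections.
The Row player's best responses — vs V: C (payoff 6); vs W: B (payoff 3); vs X: A (payoff 2); vs Y: C (payoff 7).
The Column player's best responses — vs A: V (payoff 6); vs B: Y (payoff 7); vs C: X (payoff 5).
No cell has both players best-responding. For instance, the Row player's best reply to W is B, but against B the Column player prefers Y over W.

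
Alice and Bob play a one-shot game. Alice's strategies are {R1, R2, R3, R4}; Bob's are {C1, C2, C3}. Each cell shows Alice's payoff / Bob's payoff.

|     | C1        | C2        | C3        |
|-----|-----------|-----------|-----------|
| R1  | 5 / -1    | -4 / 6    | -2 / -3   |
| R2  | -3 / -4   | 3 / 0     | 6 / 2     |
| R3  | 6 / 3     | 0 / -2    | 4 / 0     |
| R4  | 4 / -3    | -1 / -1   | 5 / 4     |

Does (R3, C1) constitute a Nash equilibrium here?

Yes

Holding Bob at C1: Alice gets 6 from R3, versus 5 from R1, -3 from R2, 4 from R4. No profitable deviation for Alice.
Holding Alice at R3: Bob gets 3 from C1, versus -2 from C2, 0 from C3. No profitable deviation for Bob either.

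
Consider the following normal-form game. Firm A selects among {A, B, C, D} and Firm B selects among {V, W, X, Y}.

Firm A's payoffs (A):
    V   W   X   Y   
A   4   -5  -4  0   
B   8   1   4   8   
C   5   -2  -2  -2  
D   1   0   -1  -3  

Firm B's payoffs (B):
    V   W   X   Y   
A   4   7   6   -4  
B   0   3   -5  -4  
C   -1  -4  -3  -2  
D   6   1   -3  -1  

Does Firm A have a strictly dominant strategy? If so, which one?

B

Check whether one of Firm A's strategies beats all alternatives regardless of what the opponent does.
B strictly dominates: vs V: 8 > each of {4, 5, 1}; vs W: 1 > each of {-5, -2, 0}; vs X: 4 > each of {-4, -2, -1}; vs Y: 8 > each of {0, -2, -3}.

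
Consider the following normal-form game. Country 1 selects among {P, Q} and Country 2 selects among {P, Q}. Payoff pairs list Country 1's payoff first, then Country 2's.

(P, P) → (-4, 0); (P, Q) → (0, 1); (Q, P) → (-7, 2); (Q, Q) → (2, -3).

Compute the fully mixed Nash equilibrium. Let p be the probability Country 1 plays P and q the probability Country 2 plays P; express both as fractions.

Each player's mixing probability is pinned down by making the *other* player indifferent.
Country 2 indifferent between P and Q: p·0 + (1−p)·2 = p·1 + (1−p)·(-3) ⟹ 2 + (-2)p = (-3) + 4p ⟹ p = 5/6.
Country 1 indifferent between P and Q: q·(-4) + (1−q)·0 = q·(-7) + (1−q)·2 ⟹ 0 + (-4)q = 2 + (-9)q ⟹ q = 2/5.

p = 5/6, q = 2/5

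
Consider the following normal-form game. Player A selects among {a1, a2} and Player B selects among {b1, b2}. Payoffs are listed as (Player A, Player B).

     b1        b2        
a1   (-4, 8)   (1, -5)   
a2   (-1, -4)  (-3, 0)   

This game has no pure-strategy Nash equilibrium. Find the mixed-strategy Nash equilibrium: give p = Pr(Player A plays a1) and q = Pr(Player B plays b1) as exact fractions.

p = 4/17, q = 4/7

Each player's mixing probability is pinned down by making the *other* player indifferent.
Player B indifferent between b1 and b2: p·8 + (1−p)·(-4) = p·(-5) + (1−p)·0 ⟹ (-4) + 12p = 0 + (-5)p ⟹ p = 4/17.
Player A indifferent between a1 and a2: q·(-4) + (1−q)·1 = q·(-1) + (1−q)·(-3) ⟹ 1 + (-5)q = (-3) + 2q ⟹ q = 4/7.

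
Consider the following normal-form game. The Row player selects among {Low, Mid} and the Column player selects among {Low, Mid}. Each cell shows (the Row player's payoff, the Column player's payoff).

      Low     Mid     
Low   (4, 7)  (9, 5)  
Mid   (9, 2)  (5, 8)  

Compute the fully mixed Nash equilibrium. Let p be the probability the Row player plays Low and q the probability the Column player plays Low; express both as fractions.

p = 3/4, q = 4/9

Each player's mixing probability is pinned down by making the *other* player indifferent.
The Column player indifferent between Low and Mid: p·7 + (1−p)·2 = p·5 + (1−p)·8 ⟹ 2 + 5p = 8 + (-3)p ⟹ p = 3/4.
The Row player indifferent between Low and Mid: q·4 + (1−q)·9 = q·9 + (1−q)·5 ⟹ 9 + (-5)q = 5 + 4q ⟹ q = 4/9.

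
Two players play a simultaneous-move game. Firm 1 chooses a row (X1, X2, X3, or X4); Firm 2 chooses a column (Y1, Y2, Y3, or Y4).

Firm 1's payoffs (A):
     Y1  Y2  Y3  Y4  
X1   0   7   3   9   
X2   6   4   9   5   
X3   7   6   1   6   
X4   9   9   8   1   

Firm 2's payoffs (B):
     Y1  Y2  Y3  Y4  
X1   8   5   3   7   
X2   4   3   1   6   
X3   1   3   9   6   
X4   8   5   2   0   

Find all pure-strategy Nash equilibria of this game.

Find each player's best response to every opponent strategy; NE are the intersections.
Firm 1's best responses — vs Y1: X4 (payoff 9); vs Y2: X4 (payoff 9); vs Y3: X2 (payoff 9); vs Y4: X1 (payoff 9).
Firm 2's best responses — vs X1: Y1 (payoff 8); vs X2: Y4 (payoff 6); vs X3: Y3 (payoff 9); vs X4: Y1 (payoff 8).
The only mutual best response is (X4, Y1); neither player gains by switching there.

(X4, Y1)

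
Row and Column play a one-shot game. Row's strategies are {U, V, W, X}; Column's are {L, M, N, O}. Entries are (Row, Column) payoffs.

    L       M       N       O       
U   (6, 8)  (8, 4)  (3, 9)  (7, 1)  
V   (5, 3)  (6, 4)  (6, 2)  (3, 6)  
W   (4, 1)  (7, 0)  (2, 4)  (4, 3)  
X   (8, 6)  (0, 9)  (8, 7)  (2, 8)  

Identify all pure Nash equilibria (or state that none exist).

Find each player's best response to every opponent strategy; NE are the intersections.
Row's best responses — vs L: X (payoff 8); vs M: U (payoff 8); vs N: X (payoff 8); vs O: U (payoff 7).
Column's best responses — vs U: N (payoff 9); vs V: O (payoff 6); vs W: N (payoff 4); vs X: M (payoff 9).
No cell has both players best-responding. For instance, Row's best reply to N is X, but against X Column prefers M over N.

There is no pure-strategy Nash equilibrium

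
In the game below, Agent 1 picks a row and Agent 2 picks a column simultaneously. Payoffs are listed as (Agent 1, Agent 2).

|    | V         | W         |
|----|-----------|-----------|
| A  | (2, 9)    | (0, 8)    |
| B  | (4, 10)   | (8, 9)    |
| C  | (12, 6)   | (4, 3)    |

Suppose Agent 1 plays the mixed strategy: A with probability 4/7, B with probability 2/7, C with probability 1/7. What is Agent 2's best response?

Agent 2's best reply maximizes expected payoff against the mix.
V: (4/7)·9 + (2/7)·10 + (1/7)·6 = 62/7
W: (4/7)·8 + (2/7)·9 + (1/7)·3 = 53/7
Highest expected payoff is 62/7, from V.

V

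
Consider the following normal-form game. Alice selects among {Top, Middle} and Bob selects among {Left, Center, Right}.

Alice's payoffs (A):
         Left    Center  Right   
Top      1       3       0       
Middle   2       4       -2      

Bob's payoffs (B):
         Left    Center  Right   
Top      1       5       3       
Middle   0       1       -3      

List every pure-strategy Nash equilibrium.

Find each player's best response to every opponent strategy; NE are the intersections.
Alice's best responses — vs Left: Middle (payoff 2); vs Center: Middle (payoff 4); vs Right: Top (payoff 0).
Bob's best responses — vs Top: Center (payoff 5); vs Middle: Center (payoff 1).
The only mutual best response is (Middle, Center); neither player gains by switching there.

(Middle, Center)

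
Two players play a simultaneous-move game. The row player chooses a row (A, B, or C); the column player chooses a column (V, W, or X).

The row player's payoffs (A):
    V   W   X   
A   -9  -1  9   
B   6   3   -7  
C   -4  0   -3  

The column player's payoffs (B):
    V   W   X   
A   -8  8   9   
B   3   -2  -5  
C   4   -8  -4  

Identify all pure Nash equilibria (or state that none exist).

Find each player's best response to every opponent strategy; NE are the intersections.
The row player's best responses — vs V: B (payoff 6); vs W: B (payoff 3); vs X: A (payoff 9).
The column player's best responses — vs A: X (payoff 9); vs B: V (payoff 3); vs C: V (payoff 4).
Mutual best responses occur at (A, X) and (B, V); at each, neither player gains by switching.

(A, X) and (B, V)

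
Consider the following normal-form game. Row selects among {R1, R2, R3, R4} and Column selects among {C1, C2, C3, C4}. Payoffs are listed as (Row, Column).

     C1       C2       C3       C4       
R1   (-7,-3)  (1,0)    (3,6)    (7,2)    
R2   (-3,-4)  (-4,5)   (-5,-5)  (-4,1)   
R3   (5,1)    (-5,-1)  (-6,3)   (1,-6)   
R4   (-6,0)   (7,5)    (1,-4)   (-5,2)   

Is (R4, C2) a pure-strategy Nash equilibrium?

Holding Column at C2: Row gets 7 from R4, versus 1 from R1, -4 from R2, -5 from R3. No profitable deviation for Row.
Holding Row at R4: Column gets 5 from C2, versus 0 from C1, -4 from C3, 2 from C4. No profitable deviation for Column either.

Yes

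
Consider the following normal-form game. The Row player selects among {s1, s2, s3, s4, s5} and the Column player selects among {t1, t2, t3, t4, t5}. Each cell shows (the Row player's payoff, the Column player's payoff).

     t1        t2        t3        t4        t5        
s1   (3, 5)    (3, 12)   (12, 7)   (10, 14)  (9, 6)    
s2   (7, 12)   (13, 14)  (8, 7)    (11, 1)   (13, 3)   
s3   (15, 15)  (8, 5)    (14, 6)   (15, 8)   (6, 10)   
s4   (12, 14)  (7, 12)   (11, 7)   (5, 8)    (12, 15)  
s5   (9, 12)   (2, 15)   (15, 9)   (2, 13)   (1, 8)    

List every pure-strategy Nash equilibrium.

Check mutual best responses: a cell is a NE iff neither player can gain by unilaterally deviating.
The Row player's best responses — vs t1: s3 (payoff 15); vs t2: s2 (payoff 13); vs t3: s5 (payoff 15); vs t4: s3 (payoff 15); vs t5: s2 (payoff 13).
The Column player's best responses — vs s1: t4 (payoff 14); vs s2: t2 (payoff 14); vs s3: t1 (payoff 15); vs s4: t5 (payoff 15); vs s5: t2 (payoff 15).
Mutual best responses occur at (s2, t2) and (s3, t1); at each, neither player gains by switching.

(s2, t2) and (s3, t1)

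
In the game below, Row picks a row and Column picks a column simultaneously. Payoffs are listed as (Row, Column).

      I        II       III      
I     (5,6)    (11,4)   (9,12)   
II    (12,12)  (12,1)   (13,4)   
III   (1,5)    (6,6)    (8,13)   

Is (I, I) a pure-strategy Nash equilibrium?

Holding Column at I: Row gets 5 from I but could get 12 by switching to II. Row has a profitable deviation.

No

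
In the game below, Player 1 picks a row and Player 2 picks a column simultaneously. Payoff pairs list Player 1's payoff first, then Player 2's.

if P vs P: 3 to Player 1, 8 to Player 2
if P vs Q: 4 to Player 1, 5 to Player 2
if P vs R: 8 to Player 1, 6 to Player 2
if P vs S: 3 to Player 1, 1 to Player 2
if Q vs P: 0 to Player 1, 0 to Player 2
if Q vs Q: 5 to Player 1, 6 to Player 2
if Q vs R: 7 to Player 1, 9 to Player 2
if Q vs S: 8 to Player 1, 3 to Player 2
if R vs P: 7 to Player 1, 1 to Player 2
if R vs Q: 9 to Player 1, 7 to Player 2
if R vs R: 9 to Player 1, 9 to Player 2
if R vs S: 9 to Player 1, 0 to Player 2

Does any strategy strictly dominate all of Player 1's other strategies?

A strategy is strictly dominant if it gives Player 1 a strictly higher payoff than every other strategy, against every choice by the opponent.
R strictly dominates: vs P: 7 > each of {3, 0}; vs Q: 9 > each of {4, 5}; vs R: 9 > each of {8, 7}; vs S: 9 > each of {3, 8}.

R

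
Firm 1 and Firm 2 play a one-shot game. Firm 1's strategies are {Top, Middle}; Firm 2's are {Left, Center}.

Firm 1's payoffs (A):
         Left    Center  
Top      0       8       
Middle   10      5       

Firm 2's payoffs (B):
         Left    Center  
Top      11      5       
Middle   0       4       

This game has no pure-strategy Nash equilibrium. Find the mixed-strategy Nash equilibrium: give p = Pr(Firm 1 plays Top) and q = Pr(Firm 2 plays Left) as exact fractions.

In a mixed NE each player is indifferent between their pure strategies, so the opponent's mix sets the indifference.
Firm 2 indifferent between Left and Center: p·11 + (1−p)·0 = p·5 + (1−p)·4 ⟹ 0 + 11p = 4 + 1p ⟹ p = 2/5.
Firm 1 indifferent between Top and Middle: q·0 + (1−q)·8 = q·10 + (1−q)·5 ⟹ 8 + (-8)q = 5 + 5q ⟹ q = 3/13.

p = 2/5, q = 3/13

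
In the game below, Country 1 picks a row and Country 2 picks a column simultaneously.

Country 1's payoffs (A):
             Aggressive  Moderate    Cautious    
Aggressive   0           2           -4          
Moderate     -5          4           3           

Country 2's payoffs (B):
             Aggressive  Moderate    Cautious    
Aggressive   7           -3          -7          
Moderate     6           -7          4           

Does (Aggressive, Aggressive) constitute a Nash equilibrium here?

Holding Country 2 at Aggressive: Country 1 gets 0 from Aggressive, versus -5 from Moderate. No profitable deviation for Country 1.
Holding Country 1 at Aggressive: Country 2 gets 7 from Aggressive, versus -3 from Moderate, -7 from Cautious. No profitable deviation for Country 2 either.

Yes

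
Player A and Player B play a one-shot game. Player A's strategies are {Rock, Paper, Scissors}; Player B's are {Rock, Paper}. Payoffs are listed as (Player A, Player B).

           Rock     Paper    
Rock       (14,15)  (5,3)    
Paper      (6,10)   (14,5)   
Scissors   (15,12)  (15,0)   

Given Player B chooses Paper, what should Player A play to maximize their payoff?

Scissors

With Player B fixed at Paper, Player A's payoffs are: Rock → 5, Paper → 14, Scissors → 15.
The maximum is 15, achieved by Scissors.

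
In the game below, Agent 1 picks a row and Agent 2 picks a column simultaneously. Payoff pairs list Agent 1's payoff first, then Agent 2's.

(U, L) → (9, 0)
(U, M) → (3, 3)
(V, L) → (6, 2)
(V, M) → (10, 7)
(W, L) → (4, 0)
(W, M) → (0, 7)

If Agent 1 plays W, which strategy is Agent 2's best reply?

M

With Agent 1 fixed at W, Agent 2's payoffs are: L → 0, M → 7.
The maximum is 7, achieved by M.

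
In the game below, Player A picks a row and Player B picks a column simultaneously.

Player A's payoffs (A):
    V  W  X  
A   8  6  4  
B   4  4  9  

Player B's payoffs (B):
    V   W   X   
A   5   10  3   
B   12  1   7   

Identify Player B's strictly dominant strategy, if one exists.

No strictly dominant strategy

A strategy is strictly dominant if it gives Player B a strictly higher payoff than every other strategy, against every choice by the opponent.
V is not dominant: against A, W gives 10 > 5.
W is not dominant: against B, V gives 12 > 1.
X is not dominant: against A, V gives 5 > 3.
No single strategy is best against every opponent action.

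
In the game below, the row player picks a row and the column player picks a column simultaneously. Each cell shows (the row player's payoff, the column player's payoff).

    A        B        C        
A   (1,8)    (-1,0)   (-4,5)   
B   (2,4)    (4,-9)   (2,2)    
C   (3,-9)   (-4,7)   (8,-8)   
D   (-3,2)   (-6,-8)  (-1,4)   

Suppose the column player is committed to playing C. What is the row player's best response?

C

With the column player fixed at C, the row player's payoffs are: A → -4, B → 2, C → 8, D → -1.
The maximum is 8, achieved by C.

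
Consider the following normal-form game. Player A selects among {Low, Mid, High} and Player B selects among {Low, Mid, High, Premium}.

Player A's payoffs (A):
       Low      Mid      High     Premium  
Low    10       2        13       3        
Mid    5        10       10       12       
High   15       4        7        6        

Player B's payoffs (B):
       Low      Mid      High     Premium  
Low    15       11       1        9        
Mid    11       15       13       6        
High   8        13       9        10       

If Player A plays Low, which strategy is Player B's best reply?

With Player A fixed at Low, Player B's payoffs are: Low → 15, Mid → 11, High → 1, Premium → 9.
The maximum is 15, achieved by Low.

Low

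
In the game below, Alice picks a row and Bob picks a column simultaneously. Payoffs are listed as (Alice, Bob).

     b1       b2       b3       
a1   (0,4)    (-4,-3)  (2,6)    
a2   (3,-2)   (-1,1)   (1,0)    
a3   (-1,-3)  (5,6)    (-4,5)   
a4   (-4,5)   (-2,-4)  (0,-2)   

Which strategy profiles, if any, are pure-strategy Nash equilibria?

A profile is a Nash equilibrium when each player is best-responding to the other.
Alice's best responses — vs b1: a2 (payoff 3); vs b2: a3 (payoff 5); vs b3: a1 (payoff 2).
Bob's best responses — vs a1: b3 (payoff 6); vs a2: b2 (payoff 1); vs a3: b2 (payoff 6); vs a4: b1 (payoff 5).
Mutual best responses occur at (a1, b3) and (a3, b2); at each, neither player gains by switching.

(a1, b3) and (a3, b2)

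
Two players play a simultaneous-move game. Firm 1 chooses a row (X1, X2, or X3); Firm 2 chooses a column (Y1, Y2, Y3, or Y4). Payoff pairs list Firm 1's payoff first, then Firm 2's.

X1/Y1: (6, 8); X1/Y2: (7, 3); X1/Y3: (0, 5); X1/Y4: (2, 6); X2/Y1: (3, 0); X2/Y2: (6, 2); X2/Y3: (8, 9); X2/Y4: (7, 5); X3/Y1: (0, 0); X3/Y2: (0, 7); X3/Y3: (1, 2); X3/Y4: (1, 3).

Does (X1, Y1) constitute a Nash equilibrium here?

Holding Firm 2 at Y1: Firm 1 gets 6 from X1, versus 3 from X2, 0 from X3. No profitable deviation for Firm 1.
Holding Firm 1 at X1: Firm 2 gets 8 from Y1, versus 3 from Y2, 5 from Y3, 6 from Y4. No profitable deviation for Firm 2 either.

Yes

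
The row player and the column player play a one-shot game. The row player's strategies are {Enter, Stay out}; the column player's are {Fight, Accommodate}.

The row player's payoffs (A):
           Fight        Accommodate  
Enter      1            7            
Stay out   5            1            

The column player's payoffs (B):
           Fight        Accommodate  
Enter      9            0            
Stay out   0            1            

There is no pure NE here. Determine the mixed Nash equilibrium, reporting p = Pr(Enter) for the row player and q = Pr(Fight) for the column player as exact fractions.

p = 1/10, q = 3/5

In a mixed NE each player is indifferent between their pure strategies, so the opponent's mix sets the indifference.
The column player indifferent between Fight and Accommodate: p·9 + (1−p)·0 = p·0 + (1−p)·1 ⟹ 0 + 9p = 1 + (-1)p ⟹ p = 1/10.
The row player indifferent between Enter and Stay out: q·1 + (1−q)·7 = q·5 + (1−q)·1 ⟹ 7 + (-6)q = 1 + 4q ⟹ q = 3/5.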